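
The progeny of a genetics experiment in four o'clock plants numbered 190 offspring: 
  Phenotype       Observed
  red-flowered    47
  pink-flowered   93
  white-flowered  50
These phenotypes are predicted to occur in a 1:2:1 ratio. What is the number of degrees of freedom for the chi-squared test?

A goodness-of-fit test with 3 phenotype classes has df = 3 − 1 = 2.

2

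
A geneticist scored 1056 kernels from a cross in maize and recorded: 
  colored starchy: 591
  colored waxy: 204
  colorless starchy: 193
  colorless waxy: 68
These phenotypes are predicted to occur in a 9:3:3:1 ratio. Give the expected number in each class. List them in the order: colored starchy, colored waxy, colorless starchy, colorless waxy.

Under the 9:3:3:1 hypothesis (Σ ratio = 16, N = 1056):
  colored starchy: 1056 × 9/16 = 594
  colored waxy: 1056 × 3/16 = 198
  colorless starchy: 1056 × 3/16 = 198
  colorless waxy: 1056 × 1/16 = 66

594, 198, 198, 66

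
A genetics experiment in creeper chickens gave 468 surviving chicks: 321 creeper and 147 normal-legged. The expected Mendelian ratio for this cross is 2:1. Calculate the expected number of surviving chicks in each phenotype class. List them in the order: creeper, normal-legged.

The 2:1 ratio has 3 parts, so with N = 468 the expected counts are:
  creeper: 468 × 2/3 = 312
  normal-legged: 468 × 1/3 = 156

312, 156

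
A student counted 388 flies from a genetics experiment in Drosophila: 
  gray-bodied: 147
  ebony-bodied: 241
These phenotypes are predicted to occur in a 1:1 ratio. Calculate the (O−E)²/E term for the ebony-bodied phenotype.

11.387

The 1:1 ratio has 2 parts, so with N = 388 the expected counts are:
  gray-bodied: 388 × 1/2 = 194
  ebony-bodied: 388 × 1/2 = 194
Contribution of ebony-bodied: (241 − 194)² / 194 = 11.3866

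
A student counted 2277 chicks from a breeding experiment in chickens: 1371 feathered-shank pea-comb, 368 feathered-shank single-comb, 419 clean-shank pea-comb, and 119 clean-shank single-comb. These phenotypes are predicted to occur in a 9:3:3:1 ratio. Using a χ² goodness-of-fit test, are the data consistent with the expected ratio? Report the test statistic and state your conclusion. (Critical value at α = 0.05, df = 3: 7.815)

18.453; not consistent

Expected counts for N = 2277 under a 9:3:3:1 ratio (total parts = 16):
  feathered-shank pea-comb: 2277 × 9/16 = 1280.8125
  feathered-shank single-comb: 2277 × 3/16 = 426.9375
  clean-shank pea-comb: 2277 × 3/16 = 426.9375
  clean-shank single-comb: 2277 × 1/16 = 142.3125
χ² = Σ (O − E)² / E
  feathered-shank pea-comb: (1371 − 1280.8125)² / 1280.8125 = 6.3505
  feathered-shank single-comb: (368 − 426.9375)² / 426.9375 = 8.1362
  clean-shank pea-comb: (419 − 426.9375)² / 426.9375 = 0.1476
  clean-shank single-comb: (119 − 142.3125)² / 142.3125 = 3.8189
χ² = 6.3505 + 8.1362 + 0.1476 + 3.8189 = 18.4532 ≈ 18.453
Degrees of freedom = 4 − 1 = 3; critical value at α = 0.05 is 7.815.
Since 18.453 > 7.815, we reject the null hypothesis — the data do not fit the 9:3:3:1 ratio.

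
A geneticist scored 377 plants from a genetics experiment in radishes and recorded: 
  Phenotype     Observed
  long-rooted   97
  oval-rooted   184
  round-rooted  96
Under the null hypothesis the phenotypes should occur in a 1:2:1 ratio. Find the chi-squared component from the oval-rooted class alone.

Total ratio parts = 4. Expected numbers out of 377:
  long-rooted: 377 × 1/4 = 94.25
  oval-rooted: 377 × 2/4 = 188.5
  round-rooted: 377 × 1/4 = 94.25
Contribution of oval-rooted: (184 − 188.5)² / 188.5 = 0.1074

0.107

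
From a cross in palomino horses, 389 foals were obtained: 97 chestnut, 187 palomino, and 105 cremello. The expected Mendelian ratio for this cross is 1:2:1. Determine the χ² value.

Under the 1:2:1 hypothesis (Σ ratio = 4, N = 389):
  chestnut: 389 × 1/4 = 97.25
  palomino: 389 × 2/4 = 194.5
  cremello: 389 × 1/4 = 97.25
χ² = Σ (O − E)² / E
  chestnut: (97 − 97.25)² / 97.25 = 0.0006
  palomino: (187 − 194.5)² / 194.5 = 0.2892
  cremello: (105 − 97.25)² / 97.25 = 0.6176
χ² = 0.0006 + 0.2892 + 0.6176 = 0.9074 ≈ 0.907

0.907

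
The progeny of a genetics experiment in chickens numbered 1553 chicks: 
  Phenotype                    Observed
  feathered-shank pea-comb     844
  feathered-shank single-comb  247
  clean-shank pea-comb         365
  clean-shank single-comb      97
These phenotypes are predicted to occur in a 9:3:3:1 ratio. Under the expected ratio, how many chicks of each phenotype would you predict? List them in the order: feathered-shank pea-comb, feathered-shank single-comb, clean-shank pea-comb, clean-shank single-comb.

873.5625, 291.1875, 291.1875, 97.0625

The 9:3:3:1 ratio has 16 parts, so with N = 1553 the expected counts are:
  feathered-shank pea-comb: 1553 × 9/16 = 873.5625
  feathered-shank single-comb: 1553 × 3/16 = 291.1875
  clean-shank pea-comb: 1553 × 3/16 = 291.1875
  clean-shank single-comb: 1553 × 1/16 = 97.0625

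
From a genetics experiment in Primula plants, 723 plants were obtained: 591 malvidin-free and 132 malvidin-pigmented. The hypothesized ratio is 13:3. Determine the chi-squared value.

Total ratio parts = 16. Expected numbers out of 723:
  malvidin-free: 723 × 13/16 = 587.4375
  malvidin-pigmented: 723 × 3/16 = 135.5625
χ² = Σ (O − E)² / E
  malvidin-free: (591 − 587.4375)² / 587.4375 = 0.0216
  malvidin-pigmented: (132 − 135.5625)² / 135.5625 = 0.0936
χ² = 0.0216 + 0.0936 = 0.1152 ≈ 0.115

0.115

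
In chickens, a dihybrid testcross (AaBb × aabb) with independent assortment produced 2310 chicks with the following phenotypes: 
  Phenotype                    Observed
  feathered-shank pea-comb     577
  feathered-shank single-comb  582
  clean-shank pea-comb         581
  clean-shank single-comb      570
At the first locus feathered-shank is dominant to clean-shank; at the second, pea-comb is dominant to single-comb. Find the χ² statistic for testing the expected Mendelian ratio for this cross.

A dihybrid testcross with independent assortment gives a 1:1:1:1 ratio.
Expected counts for N = 2310 under a 1:1:1:1 ratio (total parts = 4):
  feathered-shank pea-comb: 2310 × 1/4 = 577.5
  feathered-shank single-comb: 2310 × 1/4 = 577.5
  clean-shank pea-comb: 2310 × 1/4 = 577.5
  clean-shank single-comb: 2310 × 1/4 = 577.5
χ² = Σ (O − E)² / E
  feathered-shank pea-comb: (577 − 577.5)² / 577.5 = 0.0004
  feathered-shank single-comb: (582 − 577.5)² / 577.5 = 0.0351
  clean-shank pea-comb: (581 − 577.5)² / 577.5 = 0.0212
  clean-shank single-comb: (570 − 577.5)² / 577.5 = 0.0974
χ² = 0.0004 + 0.0351 + 0.0212 + 0.0974 = 0.1541 ≈ 0.154

0.154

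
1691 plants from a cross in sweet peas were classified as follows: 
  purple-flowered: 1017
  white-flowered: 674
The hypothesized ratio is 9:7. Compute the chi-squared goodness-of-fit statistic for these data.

10.408

Total ratio parts = 16. Expected numbers out of 1691:
  purple-flowered: 1691 × 9/16 = 951.1875
  white-flowered: 1691 × 7/16 = 739.8125
χ² = Σ (O − E)² / E
  purple-flowered: (1017 − 951.1875)² / 951.1875 = 4.5536
  white-flowered: (674 − 739.8125)² / 739.8125 = 5.8546
χ² = 4.5536 + 5.8546 = 10.4082 ≈ 10.408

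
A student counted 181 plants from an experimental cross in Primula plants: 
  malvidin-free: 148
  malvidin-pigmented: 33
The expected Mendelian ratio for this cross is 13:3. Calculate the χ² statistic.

0.032

Total ratio parts = 16. Expected numbers out of 181:
  malvidin-free: 181 × 13/16 = 147.0625
  malvidin-pigmented: 181 × 3/16 = 33.9375
χ² = Σ (O − E)² / E
  malvidin-free: (148 − 147.0625)² / 147.0625 = 0.0060
  malvidin-pigmented: (33 − 33.9375)² / 33.9375 = 0.0259
χ² = 0.0060 + 0.0259 = 0.0319 ≈ 0.032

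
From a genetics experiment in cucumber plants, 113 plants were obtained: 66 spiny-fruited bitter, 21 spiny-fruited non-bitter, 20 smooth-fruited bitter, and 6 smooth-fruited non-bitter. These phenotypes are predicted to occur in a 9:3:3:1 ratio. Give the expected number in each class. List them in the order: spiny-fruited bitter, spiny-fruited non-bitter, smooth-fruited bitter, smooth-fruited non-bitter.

63.5625, 21.1875, 21.1875, 7.0625

Under the 9:3:3:1 hypothesis (Σ ratio = 16, N = 113):
  spiny-fruited bitter: 113 × 9/16 = 63.5625
  spiny-fruited non-bitter: 113 × 3/16 = 21.1875
  smooth-fruited bitter: 113 × 3/16 = 21.1875
  smooth-fruited non-bitter: 113 × 1/16 = 7.0625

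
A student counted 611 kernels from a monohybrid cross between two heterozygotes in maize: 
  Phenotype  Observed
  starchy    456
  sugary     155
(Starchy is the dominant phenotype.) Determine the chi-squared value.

For a monohybrid cross between heterozygotes with complete dominance, the expected phenotypic ratio is 3:1.
Total ratio parts = 4. Expected numbers out of 611:
  starchy: 611 × 3/4 = 458.25
  sugary: 611 × 1/4 = 152.75
χ² = Σ (O − E)² / E
  starchy: (456 − 458.25)² / 458.25 = 0.0110
  sugary: (155 − 152.75)² / 152.75 = 0.0331
χ² = 0.0110 + 0.0331 = 0.0441 ≈ 0.044

0.044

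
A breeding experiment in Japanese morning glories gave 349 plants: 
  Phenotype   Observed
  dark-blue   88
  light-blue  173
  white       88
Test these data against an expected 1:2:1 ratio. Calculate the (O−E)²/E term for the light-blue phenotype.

The 1:2:1 ratio has 4 parts, so with N = 349 the expected counts are:
  dark-blue: 349 × 1/4 = 87.25
  light-blue: 349 × 2/4 = 174.5
  white: 349 × 1/4 = 87.25
Contribution of light-blue: (173 − 174.5)² / 174.5 = 0.0129

0.013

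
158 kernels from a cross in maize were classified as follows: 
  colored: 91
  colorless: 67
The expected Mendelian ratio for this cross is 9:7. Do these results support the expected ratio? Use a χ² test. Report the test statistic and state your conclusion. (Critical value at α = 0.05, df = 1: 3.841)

0.116; consistent

Under the 9:7 hypothesis (Σ ratio = 16, N = 158):
  colored: 158 × 9/16 = 88.875
  colorless: 158 × 7/16 = 69.125
χ² = Σ (O − E)² / E
  colored: (91 − 88.875)² / 88.875 = 0.0508
  colorless: (67 − 69.125)² / 69.125 = 0.0653
χ² = 0.0508 + 0.0653 = 0.1161 ≈ 0.116
Degrees of freedom = 2 − 1 = 1; critical value at α = 0.05 is 3.841.
Since 0.116 < 3.841, we fail to reject the null hypothesis — the data are consistent with the 9:7 ratio.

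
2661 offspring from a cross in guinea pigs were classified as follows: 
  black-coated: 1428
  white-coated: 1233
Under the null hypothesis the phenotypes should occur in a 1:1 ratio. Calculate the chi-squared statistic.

14.290

Total ratio parts = 2. Expected numbers out of 2661:
  black-coated: 2661 × 1/2 = 1330.5
  white-coated: 2661 × 1/2 = 1330.5
χ² = Σ (O − E)² / E
  black-coated: (1428 − 1330.5)² / 1330.5 = 7.1449
  white-coated: (1233 − 1330.5)² / 1330.5 = 7.1449
χ² = 7.1449 + 7.1449 = 14.2898 ≈ 14.290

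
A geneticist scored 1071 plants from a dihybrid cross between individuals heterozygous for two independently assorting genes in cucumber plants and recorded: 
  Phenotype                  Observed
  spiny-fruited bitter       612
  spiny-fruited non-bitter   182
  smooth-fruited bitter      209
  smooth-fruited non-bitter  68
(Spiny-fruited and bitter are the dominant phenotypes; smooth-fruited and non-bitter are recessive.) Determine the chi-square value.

A dihybrid F₂ with independent assortment and complete dominance at both loci gives a 9:3:3:1 phenotypic ratio.
The 9:3:3:1 ratio has 16 parts, so with N = 1071 the expected counts are:
  spiny-fruited bitter: 1071 × 9/16 = 602.4375
  spiny-fruited non-bitter: 1071 × 3/16 = 200.8125
  smooth-fruited bitter: 1071 × 3/16 = 200.8125
  smooth-fruited non-bitter: 1071 × 1/16 = 66.9375
χ² = Σ (O − E)² / E
  spiny-fruited bitter: (612 − 602.4375)² / 602.4375 = 0.1518
  spiny-fruited non-bitter: (182 − 200.8125)² / 200.8125 = 1.7624
  smooth-fruited bitter: (209 − 200.8125)² / 200.8125 = 0.3338
  smooth-fruited non-bitter: (68 − 66.9375)² / 66.9375 = 0.0169
χ² = 0.1518 + 1.7624 + 0.3338 + 0.0169 = 2.2649 ≈ 2.265

2.265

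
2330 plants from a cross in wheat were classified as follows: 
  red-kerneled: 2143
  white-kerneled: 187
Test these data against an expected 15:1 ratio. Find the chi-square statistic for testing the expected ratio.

Under the 15:1 hypothesis (Σ ratio = 16, N = 2330):
  red-kerneled: 2330 × 15/16 = 2184.375
  white-kerneled: 2330 × 1/16 = 145.625
χ² = Σ (O − E)² / E
  red-kerneled: (2143 − 2184.375)² / 2184.375 = 0.7837
  white-kerneled: (187 − 145.625)² / 145.625 = 11.7555
χ² = 0.7837 + 11.7555 = 12.5392 ≈ 12.539

12.539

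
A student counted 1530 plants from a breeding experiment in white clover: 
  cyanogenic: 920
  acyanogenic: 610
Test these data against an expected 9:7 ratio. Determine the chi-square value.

The 9:7 ratio has 16 parts, so with N = 1530 the expected counts are:
  cyanogenic: 1530 × 9/16 = 860.625
  acyanogenic: 1530 × 7/16 = 669.375
χ² = Σ (O − E)² / E
  cyanogenic: (920 − 860.625)² / 860.625 = 4.0963
  acyanogenic: (610 − 669.375)² / 669.375 = 5.2667
χ² = 4.0963 + 5.2667 = 9.363

9.363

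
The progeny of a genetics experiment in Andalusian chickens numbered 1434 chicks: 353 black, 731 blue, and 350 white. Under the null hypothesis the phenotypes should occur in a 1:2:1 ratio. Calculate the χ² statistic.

0.559

Under the 1:2:1 hypothesis (Σ ratio = 4, N = 1434):
  black: 1434 × 1/4 = 358.5
  blue: 1434 × 2/4 = 717
  white: 1434 × 1/4 = 358.5
χ² = Σ (O − E)² / E
  black: (353 − 358.5)² / 358.5 = 0.0844
  blue: (731 − 717)² / 717 = 0.2734
  white: (350 − 358.5)² / 358.5 = 0.2015
χ² = 0.0844 + 0.2734 + 0.2015 = 0.5593 ≈ 0.559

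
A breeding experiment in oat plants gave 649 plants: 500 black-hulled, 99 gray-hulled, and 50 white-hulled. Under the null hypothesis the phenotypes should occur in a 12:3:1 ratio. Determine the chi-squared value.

6.786

Under the 12:3:1 hypothesis (Σ ratio = 16, N = 649):
  black-hulled: 649 × 12/16 = 486.75
  gray-hulled: 649 × 3/16 = 121.6875
  white-hulled: 649 × 1/16 = 40.5625
χ² = Σ (O − E)² / E
  black-hulled: (500 − 486.75)² / 486.75 = 0.3607
  gray-hulled: (99 − 121.6875)² / 121.6875 = 4.2299
  white-hulled: (50 − 40.5625)² / 40.5625 = 2.1958
χ² = 0.3607 + 4.2299 + 2.1958 = 6.7864 ≈ 6.786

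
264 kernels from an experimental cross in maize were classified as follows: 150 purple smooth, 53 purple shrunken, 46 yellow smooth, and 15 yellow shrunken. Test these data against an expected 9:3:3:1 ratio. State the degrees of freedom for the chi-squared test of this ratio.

3

A goodness-of-fit test with 4 phenotype classes has df = 4 − 1 = 3.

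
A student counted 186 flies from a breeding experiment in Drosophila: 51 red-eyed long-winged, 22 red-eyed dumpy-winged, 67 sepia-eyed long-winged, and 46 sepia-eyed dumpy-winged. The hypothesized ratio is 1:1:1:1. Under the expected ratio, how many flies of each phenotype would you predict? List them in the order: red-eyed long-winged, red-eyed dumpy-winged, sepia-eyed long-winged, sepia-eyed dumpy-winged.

46.5, 46.5, 46.5, 46.5

Total ratio parts = 4. Expected numbers out of 186:
  red-eyed long-winged: 186 × 1/4 = 46.5
  red-eyed dumpy-winged: 186 × 1/4 = 46.5
  sepia-eyed long-winged: 186 × 1/4 = 46.5
  sepia-eyed dumpy-winged: 186 × 1/4 = 46.5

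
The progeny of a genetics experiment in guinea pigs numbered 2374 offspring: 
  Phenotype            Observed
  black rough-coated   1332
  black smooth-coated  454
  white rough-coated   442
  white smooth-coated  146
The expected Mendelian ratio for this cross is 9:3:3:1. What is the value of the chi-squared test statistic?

Expected counts for N = 2374 under a 9:3:3:1 ratio (total parts = 16):
  black rough-coated: 2374 × 9/16 = 1335.375
  black smooth-coated: 2374 × 3/16 = 445.125
  white rough-coated: 2374 × 3/16 = 445.125
  white smooth-coated: 2374 × 1/16 = 148.375
χ² = Σ (O − E)² / E
  black rough-coated: (1332 − 1335.375)² / 1335.375 = 0.0085
  black smooth-coated: (454 − 445.125)² / 445.125 = 0.1770
  white rough-coated: (442 − 445.125)² / 445.125 = 0.0219
  white smooth-coated: (146 − 148.375)² / 148.375 = 0.0380
χ² = 0.0085 + 0.1770 + 0.0219 + 0.0380 = 0.2454 ≈ 0.245

0.245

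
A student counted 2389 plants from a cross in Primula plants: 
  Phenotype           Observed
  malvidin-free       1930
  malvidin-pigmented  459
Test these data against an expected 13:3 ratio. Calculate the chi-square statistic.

The 13:3 ratio has 16 parts, so with N = 2389 the expected counts are:
  malvidin-free: 2389 × 13/16 = 1941.0625
  malvidin-pigmented: 2389 × 3/16 = 447.9375
χ² = Σ (O − E)² / E
  malvidin-free: (1930 − 1941.0625)² / 1941.0625 = 0.0630
  malvidin-pigmented: (459 − 447.9375)² / 447.9375 = 0.2732
χ² = 0.0630 + 0.2732 = 0.3362 ≈ 0.336

0.336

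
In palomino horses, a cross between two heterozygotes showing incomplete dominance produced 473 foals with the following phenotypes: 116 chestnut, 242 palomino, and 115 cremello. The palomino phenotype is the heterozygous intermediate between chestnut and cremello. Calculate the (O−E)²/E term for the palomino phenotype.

With incomplete dominance, a heterozygote × heterozygote cross gives a 1:2:1 phenotypic ratio.
Total ratio parts = 4. Expected numbers out of 473:
  chestnut: 473 × 1/4 = 118.25
  palomino: 473 × 2/4 = 236.5
  cremello: 473 × 1/4 = 118.25
Contribution of palomino: (242 − 236.5)² / 236.5 = 0.1279

0.128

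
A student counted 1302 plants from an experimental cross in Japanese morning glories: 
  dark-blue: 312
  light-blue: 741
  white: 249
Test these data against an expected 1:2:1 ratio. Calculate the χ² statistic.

Under the 1:2:1 hypothesis (Σ ratio = 4, N = 1302):
  dark-blue: 1302 × 1/4 = 325.5
  light-blue: 1302 × 2/4 = 651
  white: 1302 × 1/4 = 325.5
χ² = Σ (O − E)² / E
  dark-blue: (312 − 325.5)² / 325.5 = 0.5599
  light-blue: (741 − 651)² / 651 = 12.4424
  white: (249 − 325.5)² / 325.5 = 17.9793
χ² = 0.5599 + 12.4424 + 17.9793 = 30.9816 ≈ 30.982

30.982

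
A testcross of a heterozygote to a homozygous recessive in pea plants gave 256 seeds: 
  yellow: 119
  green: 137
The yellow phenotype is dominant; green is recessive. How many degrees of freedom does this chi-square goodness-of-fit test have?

1

A testcross of a heterozygote (Aa × aa) gives a 1:1 phenotypic ratio.
A goodness-of-fit test with 2 phenotype classes has df = 2 − 1 = 1.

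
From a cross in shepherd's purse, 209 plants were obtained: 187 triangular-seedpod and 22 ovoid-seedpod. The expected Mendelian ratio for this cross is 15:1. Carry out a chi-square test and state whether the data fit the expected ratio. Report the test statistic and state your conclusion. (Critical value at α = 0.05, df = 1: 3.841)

6.523; not consistent

The 15:1 ratio has 16 parts, so with N = 209 the expected counts are:
  triangular-seedpod: 209 × 15/16 = 195.9375
  ovoid-seedpod: 209 × 1/16 = 13.0625
χ² = Σ (O − E)² / E
  triangular-seedpod: (187 − 195.9375)² / 195.9375 = 0.4077
  ovoid-seedpod: (22 − 13.0625)² / 13.0625 = 6.1151
χ² = 0.4077 + 6.1151 = 6.5228 ≈ 6.523
Degrees of freedom = 2 − 1 = 1; critical value at α = 0.05 is 3.841.
Since 6.523 > 3.841, we reject the null hypothesis — the data do not fit the 15:1 ratio.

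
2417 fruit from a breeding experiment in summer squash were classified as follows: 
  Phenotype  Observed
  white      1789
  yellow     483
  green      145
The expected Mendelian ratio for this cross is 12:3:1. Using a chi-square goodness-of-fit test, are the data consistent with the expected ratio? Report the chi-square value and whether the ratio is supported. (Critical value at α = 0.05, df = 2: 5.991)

2.516; consistent

Under the 12:3:1 hypothesis (Σ ratio = 16, N = 2417):
  white: 2417 × 12/16 = 1812.75
  yellow: 2417 × 3/16 = 453.1875
  green: 2417 × 1/16 = 151.0625
χ² = Σ (O − E)² / E
  white: (1789 − 1812.75)² / 1812.75 = 0.3112
  yellow: (483 − 453.1875)² / 453.1875 = 1.9612
  green: (145 − 151.0625)² / 151.0625 = 0.2433
χ² = 0.3112 + 1.9612 + 0.2433 = 2.5157 ≈ 2.516
Degrees of freedom = 3 − 1 = 2; critical value at α = 0.05 is 5.991.
Since 2.516 < 5.991, we fail to reject the null hypothesis — the data are consistent with the 12:3:1 ratio.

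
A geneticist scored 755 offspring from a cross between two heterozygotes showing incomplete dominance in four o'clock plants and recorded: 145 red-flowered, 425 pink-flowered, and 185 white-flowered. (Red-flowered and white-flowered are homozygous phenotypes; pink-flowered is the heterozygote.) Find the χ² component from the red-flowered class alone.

With incomplete dominance, a heterozygote × heterozygote cross gives a 1:2:1 phenotypic ratio.
Expected counts for N = 755 under a 1:2:1 ratio (total parts = 4):
  red-flowered: 755 × 1/4 = 188.75
  pink-flowered: 755 × 2/4 = 377.5
  white-flowered: 755 × 1/4 = 188.75
Contribution of red-flowered: (145 − 188.75)² / 188.75 = 10.1407

10.141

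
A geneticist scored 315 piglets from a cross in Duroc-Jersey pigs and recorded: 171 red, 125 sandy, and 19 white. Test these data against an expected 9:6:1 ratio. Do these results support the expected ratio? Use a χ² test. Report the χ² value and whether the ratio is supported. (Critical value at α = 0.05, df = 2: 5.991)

0.640; consistent

The 9:6:1 ratio has 16 parts, so with N = 315 the expected counts are:
  red: 315 × 9/16 = 177.1875
  sandy: 315 × 6/16 = 118.125
  white: 315 × 1/16 = 19.6875
χ² = Σ (O − E)² / E
  red: (171 − 177.1875)² / 177.1875 = 0.2161
  sandy: (125 − 118.125)² / 118.125 = 0.4001
  white: (19 − 19.6875)² / 19.6875 = 0.0240
χ² = 0.2161 + 0.4001 + 0.0240 = 0.6402 ≈ 0.640
Degrees of freedom = 3 − 1 = 2; critical value at α = 0.05 is 5.991.
Since 0.640 < 5.991, we fail to reject the null hypothesis — the data are consistent with the 9:6:1 ratio.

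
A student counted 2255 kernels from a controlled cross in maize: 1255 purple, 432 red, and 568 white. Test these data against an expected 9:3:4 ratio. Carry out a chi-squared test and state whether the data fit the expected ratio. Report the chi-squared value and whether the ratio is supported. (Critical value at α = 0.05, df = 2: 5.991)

Total ratio parts = 16. Expected numbers out of 2255:
  purple: 2255 × 9/16 = 1268.4375
  red: 2255 × 3/16 = 422.8125
  white: 2255 × 4/16 = 563.75
χ² = Σ (O − E)² / E
  purple: (1255 − 1268.4375)² / 1268.4375 = 0.1424
  red: (432 − 422.8125)² / 422.8125 = 0.1996
  white: (568 − 563.75)² / 563.75 = 0.0320
χ² = 0.1424 + 0.1996 + 0.0320 = 0.374
Degrees of freedom = 3 − 1 = 2; critical value at α = 0.05 is 5.991.
Since 0.374 < 5.991, we fail to reject the null hypothesis — the data are consistent with the 9:3:4 ratio.

0.374; consistent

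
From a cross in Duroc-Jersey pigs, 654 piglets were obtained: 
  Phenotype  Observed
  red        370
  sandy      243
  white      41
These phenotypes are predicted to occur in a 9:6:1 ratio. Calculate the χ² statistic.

Total ratio parts = 16. Expected numbers out of 654:
  red: 654 × 9/16 = 367.875
  sandy: 654 × 6/16 = 245.25
  white: 654 × 1/16 = 40.875
χ² = Σ (O − E)² / E
  red: (370 − 367.875)² / 367.875 = 0.0123
  sandy: (243 − 245.25)² / 245.25 = 0.0206
  white: (41 − 40.875)² / 40.875 = 0.0004
χ² = 0.0123 + 0.0206 + 0.0004 = 0.0333 ≈ 0.033

0.033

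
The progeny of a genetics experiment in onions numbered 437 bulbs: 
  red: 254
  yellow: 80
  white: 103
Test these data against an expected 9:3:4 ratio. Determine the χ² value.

Expected counts for N = 437 under a 9:3:4 ratio (total parts = 16):
  red: 437 × 9/16 = 245.8125
  yellow: 437 × 3/16 = 81.9375
  white: 437 × 4/16 = 109.25
χ² = Σ (O − E)² / E
  red: (254 − 245.8125)² / 245.8125 = 0.2727
  yellow: (80 − 81.9375)² / 81.9375 = 0.0458
  white: (103 − 109.25)² / 109.25 = 0.3576
χ² = 0.2727 + 0.0458 + 0.3576 = 0.6761 ≈ 0.676

0.676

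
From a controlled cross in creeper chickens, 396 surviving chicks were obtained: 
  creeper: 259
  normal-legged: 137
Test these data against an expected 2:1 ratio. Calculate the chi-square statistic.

Under the 2:1 hypothesis (Σ ratio = 3, N = 396):
  creeper: 396 × 2/3 = 264
  normal-legged: 396 × 1/3 = 132
χ² = Σ (O − E)² / E
  creeper: (259 − 264)² / 264 = 0.0947
  normal-legged: (137 − 132)² / 132 = 0.1894
χ² = 0.0947 + 0.1894 = 0.2841 ≈ 0.284

0.284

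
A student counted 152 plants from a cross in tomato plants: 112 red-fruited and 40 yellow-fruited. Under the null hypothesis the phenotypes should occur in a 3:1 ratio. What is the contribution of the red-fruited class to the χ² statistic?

0.035

The 3:1 ratio has 4 parts, so with N = 152 the expected counts are:
  red-fruited: 152 × 3/4 = 114
  yellow-fruited: 152 × 1/4 = 38
Contribution of red-fruited: (112 − 114)² / 114 = 0.0351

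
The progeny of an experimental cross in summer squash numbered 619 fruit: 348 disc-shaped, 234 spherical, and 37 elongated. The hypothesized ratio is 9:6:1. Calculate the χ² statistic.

0.089

Total ratio parts = 16. Expected numbers out of 619:
  disc-shaped: 619 × 9/16 = 348.1875
  spherical: 619 × 6/16 = 232.125
  elongated: 619 × 1/16 = 38.6875
χ² = Σ (O − E)² / E
  disc-shaped: (348 − 348.1875)² / 348.1875 = 0.0001
  spherical: (234 − 232.125)² / 232.125 = 0.0151
  elongated: (37 − 38.6875)² / 38.6875 = 0.0736
χ² = 0.0001 + 0.0151 + 0.0736 = 0.0888 ≈ 0.089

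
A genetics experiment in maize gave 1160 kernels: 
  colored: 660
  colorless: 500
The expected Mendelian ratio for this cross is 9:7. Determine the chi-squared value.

0.197

Under the 9:7 hypothesis (Σ ratio = 16, N = 1160):
  colored: 1160 × 9/16 = 652.5
  colorless: 1160 × 7/16 = 507.5
χ² = Σ (O − E)² / E
  colored: (660 − 652.5)² / 652.5 = 0.0862
  colorless: (500 − 507.5)² / 507.5 = 0.1108
χ² = 0.0862 + 0.1108 = 0.197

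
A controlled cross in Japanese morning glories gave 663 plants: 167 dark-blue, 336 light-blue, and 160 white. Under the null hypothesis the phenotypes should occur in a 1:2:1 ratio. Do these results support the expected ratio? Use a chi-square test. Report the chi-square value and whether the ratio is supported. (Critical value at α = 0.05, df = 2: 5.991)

0.270; consistent

The 1:2:1 ratio has 4 parts, so with N = 663 the expected counts are:
  dark-blue: 663 × 1/4 = 165.75
  light-blue: 663 × 2/4 = 331.5
  white: 663 × 1/4 = 165.75
χ² = Σ (O − E)² / E
  dark-blue: (167 − 165.75)² / 165.75 = 0.0094
  light-blue: (336 − 331.5)² / 331.5 = 0.0611
  white: (160 − 165.75)² / 165.75 = 0.1995
χ² = 0.0094 + 0.0611 + 0.1995 = 0.270
Degrees of freedom = 3 − 1 = 2; critical value at α = 0.05 is 5.991.
Since 0.270 < 5.991, we fail to reject the null hypothesis — the data are consistent with the 1:2:1 ratio.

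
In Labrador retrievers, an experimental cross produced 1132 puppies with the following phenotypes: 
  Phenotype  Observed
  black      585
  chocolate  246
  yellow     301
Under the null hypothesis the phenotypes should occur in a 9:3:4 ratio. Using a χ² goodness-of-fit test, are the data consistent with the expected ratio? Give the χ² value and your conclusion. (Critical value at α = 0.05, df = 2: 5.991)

Under the 9:3:4 hypothesis (Σ ratio = 16, N = 1132):
  black: 1132 × 9/16 = 636.75
  chocolate: 1132 × 3/16 = 212.25
  yellow: 1132 × 4/16 = 283
χ² = Σ (O − E)² / E
  black: (585 − 636.75)² / 636.75 = 4.2058
  chocolate: (246 − 212.25)² / 212.25 = 5.3666
  yellow: (301 − 283)² / 283 = 1.1449
χ² = 4.2058 + 5.3666 + 1.1449 = 10.7173 ≈ 10.717
Degrees of freedom = 3 − 1 = 2; critical value at α = 0.05 is 5.991.
Since 10.717 > 5.991, we reject the null hypothesis — the data do not fit the 9:3:4 ratio.

10.717; not consistent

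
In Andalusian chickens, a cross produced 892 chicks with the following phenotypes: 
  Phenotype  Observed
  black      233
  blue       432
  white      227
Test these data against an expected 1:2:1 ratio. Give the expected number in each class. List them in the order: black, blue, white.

223, 446, 223

The 1:2:1 ratio has 4 parts, so with N = 892 the expected counts are:
  black: 892 × 1/4 = 223
  blue: 892 × 2/4 = 446
  white: 892 × 1/4 = 223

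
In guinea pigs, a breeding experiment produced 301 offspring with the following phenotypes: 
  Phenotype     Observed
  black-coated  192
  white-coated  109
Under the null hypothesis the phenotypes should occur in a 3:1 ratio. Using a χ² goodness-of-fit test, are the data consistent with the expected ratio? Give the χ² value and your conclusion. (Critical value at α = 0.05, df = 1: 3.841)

20.183; not consistent

Expected counts for N = 301 under a 3:1 ratio (total parts = 4):
  black-coated: 301 × 3/4 = 225.75
  white-coated: 301 × 1/4 = 75.25
χ² = Σ (O − E)² / E
  black-coated: (192 − 225.75)² / 225.75 = 5.0457
  white-coated: (109 − 75.25)² / 75.25 = 15.1370
χ² = 5.0457 + 15.1370 = 20.1827 ≈ 20.183
Degrees of freedom = 2 − 1 = 1; critical value at α = 0.05 is 3.841.
Since 20.183 > 3.841, we reject the null hypothesis — the data do not fit the 3:1 ratio.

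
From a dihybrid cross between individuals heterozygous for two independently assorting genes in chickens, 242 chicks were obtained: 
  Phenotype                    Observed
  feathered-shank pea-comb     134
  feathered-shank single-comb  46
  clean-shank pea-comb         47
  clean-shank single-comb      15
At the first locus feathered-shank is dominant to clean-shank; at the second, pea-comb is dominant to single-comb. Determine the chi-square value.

A dihybrid F₂ with independent assortment and complete dominance at both loci gives a 9:3:3:1 phenotypic ratio.
Expected counts for N = 242 under a 9:3:3:1 ratio (total parts = 16):
  feathered-shank pea-comb: 242 × 9/16 = 136.125
  feathered-shank single-comb: 242 × 3/16 = 45.375
  clean-shank pea-comb: 242 × 3/16 = 45.375
  clean-shank single-comb: 242 × 1/16 = 15.125
χ² = Σ (O − E)² / E
  feathered-shank pea-comb: (134 − 136.125)² / 136.125 = 0.0332
  feathered-shank single-comb: (46 − 45.375)² / 45.375 = 0.0086
  clean-shank pea-comb: (47 − 45.375)² / 45.375 = 0.0582
  clean-shank single-comb: (15 − 15.125)² / 15.125 = 0.0010
χ² = 0.0332 + 0.0086 + 0.0582 + 0.0010 = 0.101

0.101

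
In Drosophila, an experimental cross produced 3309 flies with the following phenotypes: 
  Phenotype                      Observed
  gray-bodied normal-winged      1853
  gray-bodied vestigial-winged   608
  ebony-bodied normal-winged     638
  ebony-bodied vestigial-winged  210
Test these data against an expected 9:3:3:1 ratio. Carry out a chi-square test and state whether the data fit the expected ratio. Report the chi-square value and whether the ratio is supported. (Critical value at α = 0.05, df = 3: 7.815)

The 9:3:3:1 ratio has 16 parts, so with N = 3309 the expected counts are:
  gray-bodied normal-winged: 3309 × 9/16 = 1861.3125
  gray-bodied vestigial-winged: 3309 × 3/16 = 620.4375
  ebony-bodied normal-winged: 3309 × 3/16 = 620.4375
  ebony-bodied vestigial-winged: 3309 × 1/16 = 206.8125
χ² = Σ (O − E)² / E
  gray-bodied normal-winged: (1853 − 1861.3125)² / 1861.3125 = 0.0371
  gray-bodied vestigial-winged: (608 − 620.4375)² / 620.4375 = 0.2493
  ebony-bodied normal-winged: (638 − 620.4375)² / 620.4375 = 0.4971
  ebony-bodied vestigial-winged: (210 − 206.8125)² / 206.8125 = 0.0491
χ² = 0.0371 + 0.2493 + 0.4971 + 0.0491 = 0.8326 ≈ 0.833
Degrees of freedom = 4 − 1 = 3; critical value at α = 0.05 is 7.815.
Since 0.833 < 7.815, we fail to reject the null hypothesis — the data are consistent with the 9:3:3:1 ratio.

0.833; consistent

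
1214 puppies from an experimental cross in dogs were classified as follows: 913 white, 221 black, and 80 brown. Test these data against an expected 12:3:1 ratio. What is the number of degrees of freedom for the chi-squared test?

A goodness-of-fit test with 3 phenotype classes has df = 3 − 1 = 2.

2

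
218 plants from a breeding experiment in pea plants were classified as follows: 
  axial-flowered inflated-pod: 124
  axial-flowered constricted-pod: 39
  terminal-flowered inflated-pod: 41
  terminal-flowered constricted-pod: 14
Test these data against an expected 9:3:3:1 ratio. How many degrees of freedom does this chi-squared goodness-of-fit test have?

3

A goodness-of-fit test with 4 phenotype classes has df = 4 − 1 = 3.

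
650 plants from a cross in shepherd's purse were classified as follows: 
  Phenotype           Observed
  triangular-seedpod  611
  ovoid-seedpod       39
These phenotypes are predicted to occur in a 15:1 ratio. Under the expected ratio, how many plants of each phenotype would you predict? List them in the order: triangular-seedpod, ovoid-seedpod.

609.375, 40.625

The 15:1 ratio has 16 parts, so with N = 650 the expected counts are:
  triangular-seedpod: 650 × 15/16 = 609.375
  ovoid-seedpod: 650 × 1/16 = 40.625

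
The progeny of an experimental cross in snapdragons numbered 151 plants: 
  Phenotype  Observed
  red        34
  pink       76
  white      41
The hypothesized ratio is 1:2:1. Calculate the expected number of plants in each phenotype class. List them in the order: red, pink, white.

37.75, 75.5, 37.75

Total ratio parts = 4. Expected numbers out of 151:
  red: 151 × 1/4 = 37.75
  pink: 151 × 2/4 = 75.5
  white: 151 × 1/4 = 37.75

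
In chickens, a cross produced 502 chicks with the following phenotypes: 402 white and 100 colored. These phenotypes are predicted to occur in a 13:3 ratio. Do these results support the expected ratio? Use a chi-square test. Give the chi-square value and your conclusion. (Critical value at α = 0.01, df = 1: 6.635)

0.451; consistent

Expected counts for N = 502 under a 13:3 ratio (total parts = 16):
  white: 502 × 13/16 = 407.875
  colored: 502 × 3/16 = 94.125
χ² = Σ (O − E)² / E
  white: (402 − 407.875)² / 407.875 = 0.0846
  colored: (100 − 94.125)² / 94.125 = 0.3667
χ² = 0.0846 + 0.3667 = 0.4513 ≈ 0.451
Degrees of freedom = 2 − 1 = 1; critical value at α = 0.01 is 6.635.
Since 0.451 < 6.635, we fail to reject the null hypothesis — the data are consistent with the 13:3 ratio.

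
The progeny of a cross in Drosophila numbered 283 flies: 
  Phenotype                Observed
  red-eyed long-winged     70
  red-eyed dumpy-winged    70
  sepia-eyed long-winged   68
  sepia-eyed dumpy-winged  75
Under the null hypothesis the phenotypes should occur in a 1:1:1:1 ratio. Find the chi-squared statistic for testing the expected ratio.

0.378

Expected counts for N = 283 under a 1:1:1:1 ratio (total parts = 4):
  red-eyed long-winged: 283 × 1/4 = 70.75
  red-eyed dumpy-winged: 283 × 1/4 = 70.75
  sepia-eyed long-winged: 283 × 1/4 = 70.75
  sepia-eyed dumpy-winged: 283 × 1/4 = 70.75
χ² = Σ (O − E)² / E
  red-eyed long-winged: (70 − 70.75)² / 70.75 = 0.0080
  red-eyed dumpy-winged: (70 − 70.75)² / 70.75 = 0.0080
  sepia-eyed long-winged: (68 − 70.75)² / 70.75 = 0.1069
  sepia-eyed dumpy-winged: (75 − 70.75)² / 70.75 = 0.2553
χ² = 0.0080 + 0.0080 + 0.1069 + 0.2553 = 0.3782 ≈ 0.378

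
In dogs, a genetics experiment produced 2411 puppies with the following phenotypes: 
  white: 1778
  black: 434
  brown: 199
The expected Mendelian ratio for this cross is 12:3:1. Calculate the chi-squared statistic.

16.717

Expected counts for N = 2411 under a 12:3:1 ratio (total parts = 16):
  white: 2411 × 12/16 = 1808.25
  black: 2411 × 3/16 = 452.0625
  brown: 2411 × 1/16 = 150.6875
χ² = Σ (O − E)² / E
  white: (1778 − 1808.25)² / 1808.25 = 0.5060
  black: (434 − 452.0625)² / 452.0625 = 0.7217
  brown: (199 − 150.6875)² / 150.6875 = 15.4897
χ² = 0.5060 + 0.7217 + 15.4897 = 16.7174 ≈ 16.717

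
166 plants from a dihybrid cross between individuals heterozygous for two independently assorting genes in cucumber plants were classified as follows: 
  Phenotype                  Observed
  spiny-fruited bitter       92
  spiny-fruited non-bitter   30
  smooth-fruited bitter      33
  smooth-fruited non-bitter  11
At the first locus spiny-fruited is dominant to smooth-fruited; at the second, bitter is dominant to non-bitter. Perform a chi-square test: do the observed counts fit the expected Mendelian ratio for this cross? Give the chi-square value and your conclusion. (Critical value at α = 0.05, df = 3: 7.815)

0.212; consistent

A dihybrid F₂ with independent assortment and complete dominance at both loci gives a 9:3:3:1 phenotypic ratio.
The 9:3:3:1 ratio has 16 parts, so with N = 166 the expected counts are:
  spiny-fruited bitter: 166 × 9/16 = 93.375
  spiny-fruited non-bitter: 166 × 3/16 = 31.125
  smooth-fruited bitter: 166 × 3/16 = 31.125
  smooth-fruited non-bitter: 166 × 1/16 = 10.375
χ² = Σ (O − E)² / E
  spiny-fruited bitter: (92 − 93.375)² / 93.375 = 0.0202
  spiny-fruited non-bitter: (30 − 31.125)² / 31.125 = 0.0407
  smooth-fruited bitter: (33 − 31.125)² / 31.125 = 0.1130
  smooth-fruited non-bitter: (11 − 10.375)² / 10.375 = 0.0377
χ² = 0.0202 + 0.0407 + 0.1130 + 0.0377 = 0.2116 ≈ 0.212
Degrees of freedom = 4 − 1 = 3; critical value at α = 0.05 is 7.815.
Since 0.212 < 7.815, we fail to reject the null hypothesis — the data are consistent with the 9:3:3:1 ratio.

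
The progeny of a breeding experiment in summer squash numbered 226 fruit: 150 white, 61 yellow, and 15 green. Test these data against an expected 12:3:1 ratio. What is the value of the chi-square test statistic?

10.484

The 12:3:1 ratio has 16 parts, so with N = 226 the expected counts are:
  white: 226 × 12/16 = 169.5
  yellow: 226 × 3/16 = 42.375
  green: 226 × 1/16 = 14.125
χ² = Σ (O − E)² / E
  white: (150 − 169.5)² / 169.5 = 2.2434
  yellow: (61 − 42.375)² / 42.375 = 8.1862
  green: (15 − 14.125)² / 14.125 = 0.0542
χ² = 2.2434 + 8.1862 + 0.0542 = 10.4838 ≈ 10.484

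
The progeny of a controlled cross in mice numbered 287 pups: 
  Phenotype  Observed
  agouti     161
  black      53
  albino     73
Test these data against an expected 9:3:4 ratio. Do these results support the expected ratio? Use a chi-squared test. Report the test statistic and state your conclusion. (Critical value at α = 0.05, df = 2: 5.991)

0.035; consistent

Expected counts for N = 287 under a 9:3:4 ratio (total parts = 16):
  agouti: 287 × 9/16 = 161.4375
  black: 287 × 3/16 = 53.8125
  albino: 287 × 4/16 = 71.75
χ² = Σ (O − E)² / E
  agouti: (161 − 161.4375)² / 161.4375 = 0.0012
  black: (53 − 53.8125)² / 53.8125 = 0.0123
  albino: (73 − 71.75)² / 71.75 = 0.0218
χ² = 0.0012 + 0.0123 + 0.0218 = 0.0353 ≈ 0.035
Degrees of freedom = 3 − 1 = 2; critical value at α = 0.05 is 5.991.
Since 0.035 < 5.991, we fail to reject the null hypothesis — the data are consistent with the 9:3:4 ratio.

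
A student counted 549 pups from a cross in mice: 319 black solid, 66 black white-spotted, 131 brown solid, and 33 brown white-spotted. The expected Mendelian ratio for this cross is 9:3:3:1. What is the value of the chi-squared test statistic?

Under the 9:3:3:1 hypothesis (Σ ratio = 16, N = 549):
  black solid: 549 × 9/16 = 308.8125
  black white-spotted: 549 × 3/16 = 102.9375
  brown solid: 549 × 3/16 = 102.9375
  brown white-spotted: 549 × 1/16 = 34.3125
χ² = Σ (O − E)² / E
  black solid: (319 − 308.8125)² / 308.8125 = 0.3361
  black white-spotted: (66 − 102.9375)² / 102.9375 = 13.2544
  brown solid: (131 − 102.9375)² / 102.9375 = 7.6503
  brown white-spotted: (33 − 34.3125)² / 34.3125 = 0.0502
χ² = 0.3361 + 13.2544 + 7.6503 + 0.0502 = 21.291

21.291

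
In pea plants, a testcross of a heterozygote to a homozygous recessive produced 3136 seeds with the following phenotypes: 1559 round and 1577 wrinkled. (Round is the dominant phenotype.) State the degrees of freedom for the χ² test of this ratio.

A testcross of a heterozygote (Aa × aa) gives a 1:1 phenotypic ratio.
A goodness-of-fit test with 2 phenotype classes has df = 2 − 1 = 1.

1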